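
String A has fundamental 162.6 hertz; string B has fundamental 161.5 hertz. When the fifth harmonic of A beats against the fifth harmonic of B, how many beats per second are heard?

Fifth harmonic of the first: 5·162.6 = 813.0 Hz.
Fifth harmonic of the second: 5·161.5 = 807.5 Hz.
f_beat = |813.0 − 807.5| = 5.5 Hz.

5.5 Hz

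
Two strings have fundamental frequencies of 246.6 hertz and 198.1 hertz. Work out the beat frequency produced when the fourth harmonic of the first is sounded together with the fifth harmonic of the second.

4.1 Hz

Fourth harmonic of the first: 4·246.6 = 986.4 Hz.
Fifth harmonic of the second: 5·198.1 = 990.5 Hz.
f_beat = |986.4 − 990.5| = 4.1 Hz.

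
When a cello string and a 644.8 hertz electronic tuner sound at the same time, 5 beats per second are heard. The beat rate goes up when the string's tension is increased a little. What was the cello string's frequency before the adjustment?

649.8 Hz

|f − 644.8| = 5, so the cello string was at either 639.8 Hz or 649.8 Hz.
Higher tension means higher frequency; the adjustment raises the cello string's frequency.
The beat rate rose, so the adjustment moved the cello string further from 644.8 Hz — it was already above the reference.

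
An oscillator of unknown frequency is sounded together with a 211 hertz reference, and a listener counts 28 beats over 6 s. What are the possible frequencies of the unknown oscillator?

Beat frequency = 28/6 = 4.6667 Hz.
|f − 211| = 4.6667, so f = 211 ± 4.6667.

206.3333 Hz or 215.6667 Hz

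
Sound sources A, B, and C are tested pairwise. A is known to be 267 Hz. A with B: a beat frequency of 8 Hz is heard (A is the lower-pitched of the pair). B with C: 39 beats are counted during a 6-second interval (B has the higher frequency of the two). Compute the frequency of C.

B is above A, so f_B = 267 + 8 = 275 Hz.
B–C: Beat frequency = 39/6 = 6.5 Hz.
C is below B, so f_C = 275 − 6.5 = 268.5 Hz.

268.5 Hz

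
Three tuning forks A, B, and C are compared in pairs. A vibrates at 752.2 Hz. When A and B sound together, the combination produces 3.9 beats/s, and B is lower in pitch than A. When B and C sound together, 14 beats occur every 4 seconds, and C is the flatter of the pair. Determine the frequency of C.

B is below A, so f_B = 752.2 − 3.9 = 748.3 Hz.
B–C: Beat frequency = 14/4 = 3.5 Hz.
C is below B, so f_C = 748.3 − 3.5 = 744.8 Hz.

744.8 Hz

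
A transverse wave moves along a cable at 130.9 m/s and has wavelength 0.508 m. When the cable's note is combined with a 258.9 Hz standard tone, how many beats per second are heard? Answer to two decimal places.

Source frequency f = v/λ = 130.9/0.508 = 257.6772 Hz.
f_beat = |257.6772 − 258.9| = 1.22 Hz.

1.22 Hz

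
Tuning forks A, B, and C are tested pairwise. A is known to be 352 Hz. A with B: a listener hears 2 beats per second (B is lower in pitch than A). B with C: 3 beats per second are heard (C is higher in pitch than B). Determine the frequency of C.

353 Hz

B is below A, so f_B = 352 − 2 = 350 Hz.
C is above B, so f_C = 350 + 3 = 353 Hz.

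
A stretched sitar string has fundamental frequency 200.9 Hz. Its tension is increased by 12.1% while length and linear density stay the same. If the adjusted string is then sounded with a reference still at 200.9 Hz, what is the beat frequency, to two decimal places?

For a string, f ∝ √T, so the new frequency is 200.9·√1.121 = 212.7075 Hz.
f_beat = |212.7075 − 200.9| = 11.81 Hz.

11.81 Hz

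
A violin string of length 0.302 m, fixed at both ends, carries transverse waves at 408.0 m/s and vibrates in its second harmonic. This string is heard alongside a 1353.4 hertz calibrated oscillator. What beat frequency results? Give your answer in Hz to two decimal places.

For a string fixed at both ends, f_n = n·v/(2L) = 2·408.0/(2·0.302) = 1350.9934 Hz.
f_beat = |1350.9934 − 1353.4| = 2.41 Hz.

2.41 Hz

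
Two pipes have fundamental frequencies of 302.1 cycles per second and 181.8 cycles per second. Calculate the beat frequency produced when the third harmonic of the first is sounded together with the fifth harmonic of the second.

Third harmonic of the first: 3·302.1 = 906.3 Hz.
Fifth harmonic of the second: 5·181.8 = 909.0 Hz.
f_beat = |906.3 − 909.0| = 2.7 Hz.

2.7 Hz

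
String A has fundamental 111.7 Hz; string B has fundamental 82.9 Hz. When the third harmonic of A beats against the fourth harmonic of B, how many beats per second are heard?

Third harmonic of the first: 3·111.7 = 335.1 Hz.
Fourth harmonic of the second: 4·82.9 = 331.6 Hz.
f_beat = |335.1 − 331.6| = 3.5 Hz.

3.5 Hz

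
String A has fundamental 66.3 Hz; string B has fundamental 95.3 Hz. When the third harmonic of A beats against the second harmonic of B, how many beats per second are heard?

8.3 Hz

Third harmonic of the first: 3·66.3 = 198.9 Hz.
Second harmonic of the second: 2·95.3 = 190.6 Hz.
f_beat = |198.9 − 190.6| = 8.3 Hz.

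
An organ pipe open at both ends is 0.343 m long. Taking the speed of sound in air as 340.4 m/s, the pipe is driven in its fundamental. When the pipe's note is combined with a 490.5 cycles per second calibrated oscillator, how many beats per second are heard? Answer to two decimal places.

5.71 Hz

Open pipe: f_n = n·v/(2L) = 1·340.4/(2·0.343) = 496.2099 Hz.
f_beat = |496.2099 − 490.5| = 5.71 Hz.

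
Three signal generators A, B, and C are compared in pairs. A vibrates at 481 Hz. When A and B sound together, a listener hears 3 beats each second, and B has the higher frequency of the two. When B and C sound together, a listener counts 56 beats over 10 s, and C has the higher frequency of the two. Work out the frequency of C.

489.6 Hz

B is above A, so f_B = 481 + 3 = 484 Hz.
B–C: Beat frequency = 56/10 = 5.6 Hz.
C is above B, so f_C = 484 + 5.6 = 489.6 Hz.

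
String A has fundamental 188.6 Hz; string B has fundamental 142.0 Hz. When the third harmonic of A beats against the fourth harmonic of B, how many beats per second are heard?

2.2 Hz

Third harmonic of the first: 3·188.6 = 565.8 Hz.
Fourth harmonic of the second: 4·142.0 = 568.0 Hz.
f_beat = |565.8 − 568.0| = 2.2 Hz.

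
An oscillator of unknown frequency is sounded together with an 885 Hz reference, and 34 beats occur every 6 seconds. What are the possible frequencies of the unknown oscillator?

Beat frequency = 34/6 = 5.6667 Hz.
|f − 885| = 5.6667, so f = 885 ± 5.6667.

879.3333 Hz or 890.6667 Hz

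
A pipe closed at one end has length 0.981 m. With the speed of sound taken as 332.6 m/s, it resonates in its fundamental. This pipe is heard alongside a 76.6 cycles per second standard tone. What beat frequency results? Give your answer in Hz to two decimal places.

Closed pipe (odd harmonics): f_n = n·v/(4L) = 1·332.6/(4·0.981) = 84.7604 Hz.
f_beat = |84.7604 − 76.6| = 8.16 Hz.

8.16 Hz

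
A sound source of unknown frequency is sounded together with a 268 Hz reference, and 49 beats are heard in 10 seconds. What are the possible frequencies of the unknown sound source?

Beat frequency = 49/10 = 4.9 Hz.
|f − 268| = 4.9, so f = 268 ± 4.9.

263.1 Hz or 272.9 Hz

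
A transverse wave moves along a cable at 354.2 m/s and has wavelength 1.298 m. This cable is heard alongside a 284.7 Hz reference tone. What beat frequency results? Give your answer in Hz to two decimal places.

11.82 Hz

Source frequency f = v/λ = 354.2/1.298 = 272.8814 Hz.
f_beat = |272.8814 − 284.7| = 11.82 Hz.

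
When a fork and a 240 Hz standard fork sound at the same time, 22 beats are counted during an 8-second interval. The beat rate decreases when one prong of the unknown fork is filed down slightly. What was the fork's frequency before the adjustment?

237.25 Hz

Beat frequency = 22/8 = 2.75 Hz.
|f − 240| = 2.75, so the fork was at either 237.25 Hz or 242.75 Hz.
Filing a prong removes mass and raises the fork's frequency; the adjustment raises the fork's frequency.
The beat rate fell, so the adjustment moved the fork toward 240 Hz — it must have started below the reference.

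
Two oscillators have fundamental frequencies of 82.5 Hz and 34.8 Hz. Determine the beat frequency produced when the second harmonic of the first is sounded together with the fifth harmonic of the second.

9.0 Hz

Second harmonic of the first: 2·82.5 = 165.0 Hz.
Fifth harmonic of the second: 5·34.8 = 174.0 Hz.
f_beat = |165.0 − 174.0| = 9.0 Hz.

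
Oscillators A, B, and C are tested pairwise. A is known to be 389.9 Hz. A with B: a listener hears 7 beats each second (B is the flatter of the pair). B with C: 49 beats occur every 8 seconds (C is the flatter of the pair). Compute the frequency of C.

B is below A, so f_B = 389.9 − 7 = 382.9 Hz.
B–C: Beat frequency = 49/8 = 6.125 Hz.
C is below B, so f_C = 382.9 − 6.125 = 376.775 Hz.

376.775 Hz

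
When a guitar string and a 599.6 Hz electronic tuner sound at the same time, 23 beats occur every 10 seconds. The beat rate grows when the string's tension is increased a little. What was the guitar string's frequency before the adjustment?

Beat frequency = 23/10 = 2.3 Hz.
|f − 599.6| = 2.3, so the guitar string was at either 597.3 Hz or 601.9 Hz.
Higher tension means higher frequency; the adjustment raises the guitar string's frequency.
The beat rate rose, so the adjustment moved the guitar string further from 599.6 Hz — it was already above the reference.

601.9 Hz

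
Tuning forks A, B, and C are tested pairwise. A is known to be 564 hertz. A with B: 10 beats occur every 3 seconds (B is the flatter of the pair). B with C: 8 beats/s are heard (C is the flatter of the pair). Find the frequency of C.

A–B: Beat frequency = 10/3 = 3.3333 Hz.
B is below A, so f_B = 564 − 3.3333 = 560.6667 Hz.
C is below B, so f_C = 560.6667 − 8 = 552.6667 Hz.

552.6667 Hz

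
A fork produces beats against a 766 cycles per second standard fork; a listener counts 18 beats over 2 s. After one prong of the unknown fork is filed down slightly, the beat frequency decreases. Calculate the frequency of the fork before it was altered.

757 Hz

Beat frequency = 18/2 = 9 Hz.
|f − 766| = 9, so the fork was at either 757 Hz or 775 Hz.
Filing a prong removes mass and raises the fork's frequency; the adjustment raises the fork's frequency.
The beat rate fell, so the adjustment moved the fork toward 766 Hz — it must have started below the reference.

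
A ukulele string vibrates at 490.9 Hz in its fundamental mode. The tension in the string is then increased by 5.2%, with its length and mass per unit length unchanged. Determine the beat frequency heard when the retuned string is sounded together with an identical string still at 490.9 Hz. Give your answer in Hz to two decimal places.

12.60 Hz

For a string, f ∝ √T, so the new frequency is 490.9·√1.052 = 503.5017 Hz.
f_beat = |503.5017 − 490.9| = 12.60 Hz.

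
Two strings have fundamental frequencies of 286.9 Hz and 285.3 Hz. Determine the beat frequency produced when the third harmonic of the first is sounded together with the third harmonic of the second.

Third harmonic of the first: 3·286.9 = 860.7 Hz.
Third harmonic of the second: 3·285.3 = 855.9 Hz.
f_beat = |860.7 − 855.9| = 4.8 Hz.

4.8 Hz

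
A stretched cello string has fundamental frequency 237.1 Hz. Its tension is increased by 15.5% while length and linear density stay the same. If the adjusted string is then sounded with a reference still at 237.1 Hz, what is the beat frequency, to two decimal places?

17.71 Hz

For a string, f ∝ √T, so the new frequency is 237.1·√1.155 = 254.8136 Hz.
f_beat = |254.8136 − 237.1| = 17.71 Hz.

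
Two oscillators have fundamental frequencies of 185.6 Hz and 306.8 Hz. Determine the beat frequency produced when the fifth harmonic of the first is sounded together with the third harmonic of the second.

7.6 Hz

Fifth harmonic of the first: 5·185.6 = 928.0 Hz.
Third harmonic of the second: 3·306.8 = 920.4 Hz.
f_beat = |928.0 − 920.4| = 7.6 Hz.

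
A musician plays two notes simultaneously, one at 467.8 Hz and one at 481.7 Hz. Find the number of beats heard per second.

13.9 Hz

Beats arise from superposition of two nearby frequencies; the beat rate is |f₁ − f₂|.
|467.8 − 481.7| = 13.9 Hz.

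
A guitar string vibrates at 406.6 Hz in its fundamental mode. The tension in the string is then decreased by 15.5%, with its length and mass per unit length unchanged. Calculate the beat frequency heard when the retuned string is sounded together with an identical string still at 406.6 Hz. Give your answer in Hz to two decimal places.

32.84 Hz

For a string, f ∝ √T, so the new frequency is 406.6·√0.845 = 373.7625 Hz.
f_beat = |373.7625 − 406.6| = 32.84 Hz.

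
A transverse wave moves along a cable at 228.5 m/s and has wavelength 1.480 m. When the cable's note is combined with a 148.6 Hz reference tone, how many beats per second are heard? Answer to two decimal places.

5.79 Hz

Source frequency f = v/λ = 228.5/1.480 = 154.3919 Hz.
f_beat = |154.3919 − 148.6| = 5.79 Hz.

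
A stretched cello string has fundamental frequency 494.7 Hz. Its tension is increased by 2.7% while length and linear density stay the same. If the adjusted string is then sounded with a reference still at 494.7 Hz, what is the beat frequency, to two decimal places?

For a string, f ∝ √T, so the new frequency is 494.7·√1.027 = 501.3340 Hz.
f_beat = |501.3340 − 494.7| = 6.63 Hz.

6.63 Hz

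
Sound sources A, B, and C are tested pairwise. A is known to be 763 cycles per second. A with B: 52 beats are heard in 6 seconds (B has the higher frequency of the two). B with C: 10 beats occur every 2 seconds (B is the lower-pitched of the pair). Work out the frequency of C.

A–B: Beat frequency = 52/6 = 8.6667 Hz.
B is above A, so f_B = 763 + 8.6667 = 771.6667 Hz.
B–C: Beat frequency = 10/2 = 5 Hz.
C is above B, so f_C = 771.6667 + 5 = 776.6667 Hz.

776.6667 Hz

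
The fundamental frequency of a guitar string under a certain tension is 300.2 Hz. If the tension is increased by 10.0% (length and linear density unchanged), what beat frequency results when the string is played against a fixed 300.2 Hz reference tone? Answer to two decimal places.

14.65 Hz

For a string, f ∝ √T, so the new frequency is 300.2·√1.100 = 314.8524 Hz.
f_beat = |314.8524 − 300.2| = 14.65 Hz.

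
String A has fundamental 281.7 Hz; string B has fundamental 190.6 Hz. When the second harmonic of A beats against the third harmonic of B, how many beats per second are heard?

8.4 Hz

Second harmonic of the first: 2·281.7 = 563.4 Hz.
Third harmonic of the second: 3·190.6 = 571.8 Hz.
f_beat = |563.4 − 571.8| = 8.4 Hz.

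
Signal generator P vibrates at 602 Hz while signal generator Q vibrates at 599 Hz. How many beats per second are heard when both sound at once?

Beats arise from superposition of two nearby frequencies; the beat rate is |f₁ − f₂|.
|602 − 599| = 3 Hz.

3 Hz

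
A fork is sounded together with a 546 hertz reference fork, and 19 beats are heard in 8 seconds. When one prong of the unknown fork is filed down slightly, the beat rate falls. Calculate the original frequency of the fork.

Beat frequency = 19/8 = 2.375 Hz.
|f − 546| = 2.375, so the fork was at either 543.625 Hz or 548.375 Hz.
Filing a prong removes mass and raises the fork's frequency; the adjustment raises the fork's frequency.
The beat rate fell, so the adjustment moved the fork toward 546 Hz — it must have started below the reference.

543.625 Hz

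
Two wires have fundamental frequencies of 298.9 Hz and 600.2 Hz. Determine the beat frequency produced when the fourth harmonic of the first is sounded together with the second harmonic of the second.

Fourth harmonic of the first: 4·298.9 = 1195.6 Hz.
Second harmonic of the second: 2·600.2 = 1200.4 Hz.
f_beat = |1195.6 − 1200.4| = 4.8 Hz.

4.8 Hz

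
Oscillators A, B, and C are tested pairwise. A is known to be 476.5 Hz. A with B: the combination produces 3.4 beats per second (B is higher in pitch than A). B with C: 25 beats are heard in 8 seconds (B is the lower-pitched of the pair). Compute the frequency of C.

B is above A, so f_B = 476.5 + 3.4 = 479.9 Hz.
B–C: Beat frequency = 25/8 = 3.125 Hz.
C is above B, so f_C = 479.9 + 3.125 = 483.025 Hz.

483.025 Hz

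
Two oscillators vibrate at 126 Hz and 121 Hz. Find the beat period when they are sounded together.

0.200 s

f_beat = |126 − 121| = 5 Hz.
Beat period T = 1 / f_beat = 1 / 5 s.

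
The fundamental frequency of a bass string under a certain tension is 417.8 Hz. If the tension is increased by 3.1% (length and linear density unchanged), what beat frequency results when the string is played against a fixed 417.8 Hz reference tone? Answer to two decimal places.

For a string, f ∝ √T, so the new frequency is 417.8·√1.031 = 424.2265 Hz.
f_beat = |424.2265 − 417.8| = 6.43 Hz.

6.43 Hz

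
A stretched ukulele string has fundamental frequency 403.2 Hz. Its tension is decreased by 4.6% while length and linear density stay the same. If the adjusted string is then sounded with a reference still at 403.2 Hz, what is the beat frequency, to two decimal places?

9.38 Hz

For a string, f ∝ √T, so the new frequency is 403.2·√0.954 = 393.8172 Hz.
f_beat = |393.8172 − 403.2| = 9.38 Hz.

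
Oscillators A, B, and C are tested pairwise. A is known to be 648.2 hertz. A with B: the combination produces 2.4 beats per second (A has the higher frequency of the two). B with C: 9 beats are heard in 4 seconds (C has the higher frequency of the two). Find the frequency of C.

B is below A, so f_B = 648.2 − 2.4 = 645.8 Hz.
B–C: Beat frequency = 9/4 = 2.25 Hz.
C is above B, so f_C = 645.8 + 2.25 = 648.05 Hz.

648.05 Hz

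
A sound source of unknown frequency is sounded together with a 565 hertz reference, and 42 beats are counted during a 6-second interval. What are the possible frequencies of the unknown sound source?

558 Hz or 572 Hz

Beat frequency = 42/6 = 7 Hz.
|f − 565| = 7, so f = 565 ± 7.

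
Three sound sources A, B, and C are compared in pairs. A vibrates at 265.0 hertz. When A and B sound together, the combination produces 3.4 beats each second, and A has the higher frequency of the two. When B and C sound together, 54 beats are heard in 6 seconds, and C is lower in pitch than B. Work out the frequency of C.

252.6 Hz

B is below A, so f_B = 265.0 − 3.4 = 261.6 Hz.
B–C: Beat frequency = 54/6 = 9 Hz.
C is below B, so f_C = 261.6 − 9 = 252.6 Hz.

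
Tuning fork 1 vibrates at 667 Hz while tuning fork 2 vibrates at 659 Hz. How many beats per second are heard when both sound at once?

Beats arise from superposition of two nearby frequencies; the beat rate is |f₁ − f₂|.
|667 − 659| = 8 Hz.

8 Hz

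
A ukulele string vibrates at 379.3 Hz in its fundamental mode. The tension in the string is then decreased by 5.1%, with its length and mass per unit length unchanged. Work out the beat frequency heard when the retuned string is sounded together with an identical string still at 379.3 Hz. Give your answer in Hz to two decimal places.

9.80 Hz

For a string, f ∝ √T, so the new frequency is 379.3·√0.949 = 369.5013 Hz.
f_beat = |369.5013 − 379.3| = 9.80 Hz.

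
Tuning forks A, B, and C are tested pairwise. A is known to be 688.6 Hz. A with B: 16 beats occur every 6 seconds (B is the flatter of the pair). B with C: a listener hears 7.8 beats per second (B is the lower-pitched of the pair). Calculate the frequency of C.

693.7333 Hz

A–B: Beat frequency = 16/6 = 2.6667 Hz.
B is below A, so f_B = 688.6 − 2.6667 = 685.9333 Hz.
C is above B, so f_C = 685.9333 + 7.8 = 693.7333 Hz.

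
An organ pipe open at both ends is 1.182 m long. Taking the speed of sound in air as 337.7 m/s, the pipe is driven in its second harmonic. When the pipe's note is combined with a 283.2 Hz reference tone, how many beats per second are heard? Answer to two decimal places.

2.50 Hz

Open pipe: f_n = n·v/(2L) = 2·337.7/(2·1.182) = 285.7022 Hz.
f_beat = |285.7022 − 283.2| = 2.50 Hz.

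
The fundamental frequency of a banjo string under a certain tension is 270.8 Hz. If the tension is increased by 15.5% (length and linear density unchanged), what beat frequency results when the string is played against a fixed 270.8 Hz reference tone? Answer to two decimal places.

20.23 Hz

For a string, f ∝ √T, so the new frequency is 270.8·√1.155 = 291.0313 Hz.
f_beat = |291.0313 − 270.8| = 20.23 Hz.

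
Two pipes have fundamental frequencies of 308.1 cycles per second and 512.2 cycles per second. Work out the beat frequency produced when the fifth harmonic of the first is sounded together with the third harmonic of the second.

3.9 Hz

Fifth harmonic of the first: 5·308.1 = 1540.5 Hz.
Third harmonic of the second: 3·512.2 = 1536.6 Hz.
f_beat = |1540.5 − 1536.6| = 3.9 Hz.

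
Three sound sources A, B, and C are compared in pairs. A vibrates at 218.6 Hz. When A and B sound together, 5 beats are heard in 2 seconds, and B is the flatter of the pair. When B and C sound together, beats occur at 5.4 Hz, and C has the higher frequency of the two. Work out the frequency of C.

221.5 Hz

A–B: Beat frequency = 5/2 = 2.5 Hz.
B is below A, so f_B = 218.6 − 2.5 = 216.1 Hz.
C is above B, so f_C = 216.1 + 5.4 = 221.5 Hz.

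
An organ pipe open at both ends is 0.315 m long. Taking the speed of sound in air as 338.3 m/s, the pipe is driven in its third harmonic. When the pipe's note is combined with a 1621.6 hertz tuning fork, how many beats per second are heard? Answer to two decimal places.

Open pipe: f_n = n·v/(2L) = 3·338.3/(2·0.315) = 1610.9524 Hz.
f_beat = |1610.9524 − 1621.6| = 10.65 Hz.

10.65 Hz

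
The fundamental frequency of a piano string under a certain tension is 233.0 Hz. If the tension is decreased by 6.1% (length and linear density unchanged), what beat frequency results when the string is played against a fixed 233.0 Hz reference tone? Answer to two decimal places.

For a string, f ∝ √T, so the new frequency is 233.0·√0.939 = 225.7817 Hz.
f_beat = |225.7817 − 233.0| = 7.22 Hz.

7.22 Hz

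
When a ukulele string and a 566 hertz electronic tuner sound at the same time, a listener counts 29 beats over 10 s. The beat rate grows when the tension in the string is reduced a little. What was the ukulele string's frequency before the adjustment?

Beat frequency = 29/10 = 2.9 Hz.
|f − 566| = 2.9, so the ukulele string was at either 563.1 Hz or 568.9 Hz.
Lower tension means lower frequency; the adjustment lowers the ukulele string's frequency.
The beat rate rose, so the adjustment moved the ukulele string further from 566 Hz — it was already below the reference.

563.1 Hz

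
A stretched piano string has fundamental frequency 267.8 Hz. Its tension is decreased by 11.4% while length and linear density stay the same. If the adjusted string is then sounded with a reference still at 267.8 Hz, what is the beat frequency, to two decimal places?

For a string, f ∝ √T, so the new frequency is 267.8·√0.886 = 252.0736 Hz.
f_beat = |252.0736 − 267.8| = 15.73 Hz.

15.73 Hz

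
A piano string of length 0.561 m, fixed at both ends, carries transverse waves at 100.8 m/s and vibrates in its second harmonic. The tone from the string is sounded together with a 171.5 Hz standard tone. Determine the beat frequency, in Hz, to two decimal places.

For a string fixed at both ends, f_n = n·v/(2L) = 2·100.8/(2·0.561) = 179.6791 Hz.
f_beat = |179.6791 − 171.5| = 8.18 Hz.

8.18 Hz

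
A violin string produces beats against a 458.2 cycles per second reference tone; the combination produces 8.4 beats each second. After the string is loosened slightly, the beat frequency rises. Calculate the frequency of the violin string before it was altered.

449.8 Hz

|f − 458.2| = 8.4, so the violin string was at either 449.8 Hz or 466.6 Hz.
Reducing tension lowers a string's frequency; the adjustment lowers the violin string's frequency.
The beat rate rose, so the adjustment moved the violin string further from 458.2 Hz — it was already below the reference.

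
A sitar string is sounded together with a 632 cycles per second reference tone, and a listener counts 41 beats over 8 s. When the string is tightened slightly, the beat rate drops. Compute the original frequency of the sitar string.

Beat frequency = 41/8 = 5.125 Hz.
|f − 632| = 5.125, so the sitar string was at either 626.875 Hz or 637.125 Hz.
Increasing tension raises a string's frequency; the adjustment raises the sitar string's frequency.
The beat rate fell, so the adjustment moved the sitar string toward 632 Hz — it must have started below the reference.

626.875 Hz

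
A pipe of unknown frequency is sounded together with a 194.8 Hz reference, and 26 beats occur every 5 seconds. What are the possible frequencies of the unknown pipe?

189.6 Hz or 200 Hz

Beat frequency = 26/5 = 5.2 Hz.
|f − 194.8| = 5.2, so f = 194.8 ± 5.2.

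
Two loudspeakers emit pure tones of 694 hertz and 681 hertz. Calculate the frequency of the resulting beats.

13 Hz

f_beat = |f₁ − f₂|.
|694 − 681| = 13 Hz.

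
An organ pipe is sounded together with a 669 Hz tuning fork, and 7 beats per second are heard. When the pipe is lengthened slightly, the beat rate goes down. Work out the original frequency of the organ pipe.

|f − 669| = 7, so the organ pipe was at either 662 Hz or 676 Hz.
A longer pipe has a lower fundamental; the adjustment lowers the organ pipe's frequency.
The beat rate fell, so the adjustment moved the organ pipe toward 669 Hz — it must have started above the reference.

676 Hz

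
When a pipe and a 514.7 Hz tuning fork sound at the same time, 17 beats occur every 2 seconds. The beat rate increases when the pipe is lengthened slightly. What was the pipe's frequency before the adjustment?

506.2 Hz

Beat frequency = 17/2 = 8.5 Hz.
|f − 514.7| = 8.5, so the pipe was at either 506.2 Hz or 523.2 Hz.
A longer pipe has a lower fundamental; the adjustment lowers the pipe's frequency.
The beat rate rose, so the adjustment moved the pipe further from 514.7 Hz — it was already below the reference.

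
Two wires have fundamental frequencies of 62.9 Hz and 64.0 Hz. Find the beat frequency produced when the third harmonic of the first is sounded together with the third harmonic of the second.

3.3 Hz

Third harmonic of the first: 3·62.9 = 188.7 Hz.
Third harmonic of the second: 3·64.0 = 192.0 Hz.
f_beat = |188.7 − 192.0| = 3.3 Hz.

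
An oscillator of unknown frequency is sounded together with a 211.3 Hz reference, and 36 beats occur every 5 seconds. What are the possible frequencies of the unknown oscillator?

Beat frequency = 36/5 = 7.2 Hz.
|f − 211.3| = 7.2, so f = 211.3 ± 7.2.

204.1 Hz or 218.5 Hz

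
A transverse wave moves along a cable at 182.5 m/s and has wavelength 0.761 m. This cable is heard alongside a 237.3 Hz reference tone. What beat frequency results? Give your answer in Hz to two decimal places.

Source frequency f = v/λ = 182.5/0.761 = 239.8160 Hz.
f_beat = |239.8160 − 237.3| = 2.52 Hz.

2.52 Hz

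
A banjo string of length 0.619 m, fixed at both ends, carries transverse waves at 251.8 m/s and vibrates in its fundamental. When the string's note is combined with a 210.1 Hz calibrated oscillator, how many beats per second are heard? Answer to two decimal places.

For a string fixed at both ends, f_n = n·v/(2L) = 1·251.8/(2·0.619) = 203.3926 Hz.
f_beat = |203.3926 − 210.1| = 6.71 Hz.

6.71 Hz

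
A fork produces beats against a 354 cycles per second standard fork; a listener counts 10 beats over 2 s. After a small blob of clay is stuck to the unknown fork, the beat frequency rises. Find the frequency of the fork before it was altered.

349 Hz

Beat frequency = 10/2 = 5 Hz.
|f − 354| = 5, so the fork was at either 349 Hz or 359 Hz.
Adding mass to a fork lowers its frequency; the adjustment lowers the fork's frequency.
The beat rate rose, so the adjustment moved the fork further from 354 Hz — it was already below the reference.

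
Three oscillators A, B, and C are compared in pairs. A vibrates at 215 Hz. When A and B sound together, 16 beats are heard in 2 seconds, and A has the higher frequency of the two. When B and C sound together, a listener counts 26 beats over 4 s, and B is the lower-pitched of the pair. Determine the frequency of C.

213.5 Hz

A–B: Beat frequency = 16/2 = 8 Hz.
B is below A, so f_B = 215 − 8 = 207 Hz.
B–C: Beat frequency = 26/4 = 6.5 Hz.
C is above B, so f_C = 207 + 6.5 = 213.5 Hz.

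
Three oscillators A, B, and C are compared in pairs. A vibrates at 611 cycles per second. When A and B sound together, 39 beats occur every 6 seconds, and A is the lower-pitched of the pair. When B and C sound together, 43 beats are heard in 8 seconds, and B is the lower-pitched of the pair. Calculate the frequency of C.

A–B: Beat frequency = 39/6 = 6.5 Hz.
B is above A, so f_B = 611 + 6.5 = 617.5 Hz.
B–C: Beat frequency = 43/8 = 5.375 Hz.
C is above B, so f_C = 617.5 + 5.375 = 622.875 Hz.

622.875 Hz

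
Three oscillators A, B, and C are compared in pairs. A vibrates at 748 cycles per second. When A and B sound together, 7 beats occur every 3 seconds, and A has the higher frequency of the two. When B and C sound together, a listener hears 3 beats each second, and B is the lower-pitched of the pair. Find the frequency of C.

748.6667 Hz

A–B: Beat frequency = 7/3 = 2.3333 Hz.
B is below A, so f_B = 748 − 2.3333 = 745.6667 Hz.
C is above B, so f_C = 745.6667 + 3 = 748.6667 Hz.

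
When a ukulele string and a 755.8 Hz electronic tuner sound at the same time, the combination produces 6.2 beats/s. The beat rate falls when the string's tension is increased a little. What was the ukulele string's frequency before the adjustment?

749.6 Hz

|f − 755.8| = 6.2, so the ukulele string was at either 749.6 Hz or 762 Hz.
Higher tension means higher frequency; the adjustment raises the ukulele string's frequency.
The beat rate fell, so the adjustment moved the ukulele string toward 755.8 Hz — it must have started below the reference.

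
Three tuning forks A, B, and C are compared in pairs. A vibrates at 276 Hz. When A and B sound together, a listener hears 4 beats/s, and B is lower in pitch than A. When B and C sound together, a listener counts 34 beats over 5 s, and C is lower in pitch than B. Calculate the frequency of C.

B is below A, so f_B = 276 − 4 = 272 Hz.
B–C: Beat frequency = 34/5 = 6.8 Hz.
C is below B, so f_C = 272 − 6.8 = 265.2 Hz.

265.2 Hz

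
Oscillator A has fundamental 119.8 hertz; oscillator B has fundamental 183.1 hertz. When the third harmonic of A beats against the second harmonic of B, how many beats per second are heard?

6.8 Hz

Third harmonic of the first: 3·119.8 = 359.4 Hz.
Second harmonic of the second: 2·183.1 = 366.2 Hz.
f_beat = |359.4 − 366.2| = 6.8 Hz.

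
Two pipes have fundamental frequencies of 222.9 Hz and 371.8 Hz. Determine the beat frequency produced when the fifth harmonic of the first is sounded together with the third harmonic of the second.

0.9 Hz

Fifth harmonic of the first: 5·222.9 = 1114.5 Hz.
Third harmonic of the second: 3·371.8 = 1115.4 Hz.
f_beat = |1114.5 − 1115.4| = 0.9 Hz.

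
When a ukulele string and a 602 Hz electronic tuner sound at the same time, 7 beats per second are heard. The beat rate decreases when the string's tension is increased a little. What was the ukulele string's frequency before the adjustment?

595 Hz

|f − 602| = 7, so the ukulele string was at either 595 Hz or 609 Hz.
Higher tension means higher frequency; the adjustment raises the ukulele string's frequency.
The beat rate fell, so the adjustment moved the ukulele string toward 602 Hz — it must have started below the reference.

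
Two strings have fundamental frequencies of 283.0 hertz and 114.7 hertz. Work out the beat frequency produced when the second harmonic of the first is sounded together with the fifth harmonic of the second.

Second harmonic of the first: 2·283.0 = 566.0 Hz.
Fifth harmonic of the second: 5·114.7 = 573.5 Hz.
f_beat = |566.0 − 573.5| = 7.5 Hz.

7.5 Hz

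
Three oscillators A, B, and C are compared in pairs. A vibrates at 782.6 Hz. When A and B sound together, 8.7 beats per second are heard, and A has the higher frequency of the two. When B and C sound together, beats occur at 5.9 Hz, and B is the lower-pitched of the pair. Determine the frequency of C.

B is below A, so f_B = 782.6 − 8.7 = 773.9 Hz.
C is above B, so f_C = 773.9 + 5.9 = 779.8 Hz.

779.8 Hz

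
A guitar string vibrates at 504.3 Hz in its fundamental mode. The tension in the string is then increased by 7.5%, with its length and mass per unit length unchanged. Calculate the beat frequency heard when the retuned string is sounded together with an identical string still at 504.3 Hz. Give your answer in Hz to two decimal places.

For a string, f ∝ √T, so the new frequency is 504.3·√1.075 = 522.8694 Hz.
f_beat = |522.8694 − 504.3| = 18.57 Hz.

18.57 Hz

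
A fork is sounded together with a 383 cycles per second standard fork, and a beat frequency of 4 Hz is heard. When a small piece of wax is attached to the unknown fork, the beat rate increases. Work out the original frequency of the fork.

379 Hz

|f − 383| = 4, so the fork was at either 379 Hz or 387 Hz.
Loading a fork with wax lowers its frequency; the adjustment lowers the fork's frequency.
The beat rate rose, so the adjustment moved the fork further from 383 Hz — it was already below the reference.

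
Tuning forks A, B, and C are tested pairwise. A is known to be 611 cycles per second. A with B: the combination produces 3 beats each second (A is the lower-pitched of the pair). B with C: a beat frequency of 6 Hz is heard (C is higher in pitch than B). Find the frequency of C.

620 Hz

B is above A, so f_B = 611 + 3 = 614 Hz.
C is above B, so f_C = 614 + 6 = 620 Hz.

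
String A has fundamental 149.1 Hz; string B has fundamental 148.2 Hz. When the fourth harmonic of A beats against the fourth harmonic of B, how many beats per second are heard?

Fourth harmonic of the first: 4·149.1 = 596.4 Hz.
Fourth harmonic of the second: 4·148.2 = 592.8 Hz.
f_beat = |596.4 − 592.8| = 3.6 Hz.

3.6 Hz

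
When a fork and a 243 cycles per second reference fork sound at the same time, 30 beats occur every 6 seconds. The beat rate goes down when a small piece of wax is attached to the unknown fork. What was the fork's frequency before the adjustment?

248 Hz

Beat frequency = 30/6 = 5 Hz.
|f − 243| = 5, so the fork was at either 238 Hz or 248 Hz.
Loading a fork with wax lowers its frequency; the adjustment lowers the fork's frequency.
The beat rate fell, so the adjustment moved the fork toward 243 Hz — it must have started above the reference.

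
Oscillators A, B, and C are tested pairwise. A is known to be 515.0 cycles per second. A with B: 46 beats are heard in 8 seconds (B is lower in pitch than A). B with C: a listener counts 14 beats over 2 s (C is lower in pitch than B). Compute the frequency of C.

A–B: Beat frequency = 46/8 = 5.75 Hz.
B is below A, so f_B = 515.0 − 5.75 = 509.25 Hz.
B–C: Beat frequency = 14/2 = 7 Hz.
C is below B, so f_C = 509.25 − 7 = 502.25 Hz.

502.25 Hz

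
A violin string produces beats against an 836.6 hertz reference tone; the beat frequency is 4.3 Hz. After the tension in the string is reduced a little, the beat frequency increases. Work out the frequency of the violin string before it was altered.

832.3 Hz

|f − 836.6| = 4.3, so the violin string was at either 832.3 Hz or 840.9 Hz.
Lower tension means lower frequency; the adjustment lowers the violin string's frequency.
The beat rate rose, so the adjustment moved the violin string further from 836.6 Hz — it was already below the reference.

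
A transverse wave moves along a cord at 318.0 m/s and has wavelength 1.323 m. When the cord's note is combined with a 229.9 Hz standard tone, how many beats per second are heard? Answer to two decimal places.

10.46 Hz

Source frequency f = v/λ = 318.0/1.323 = 240.3628 Hz.
f_beat = |240.3628 − 229.9| = 10.46 Hz.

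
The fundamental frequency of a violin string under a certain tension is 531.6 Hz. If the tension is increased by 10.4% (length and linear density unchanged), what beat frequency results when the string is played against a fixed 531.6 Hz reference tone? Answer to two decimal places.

26.96 Hz

For a string, f ∝ √T, so the new frequency is 531.6·√1.104 = 558.5596 Hz.
f_beat = |558.5596 − 531.6| = 26.96 Hz.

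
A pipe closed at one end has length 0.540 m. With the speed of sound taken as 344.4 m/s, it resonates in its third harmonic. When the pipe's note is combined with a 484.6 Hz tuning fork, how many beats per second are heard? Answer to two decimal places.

Closed pipe (odd harmonics): f_n = n·v/(4L) = 3·344.4/(4·0.540) = 478.3333 Hz.
f_beat = |478.3333 − 484.6| = 6.27 Hz.

6.27 Hz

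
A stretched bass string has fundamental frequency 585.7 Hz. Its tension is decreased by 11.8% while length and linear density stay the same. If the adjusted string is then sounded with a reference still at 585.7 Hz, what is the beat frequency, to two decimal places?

For a string, f ∝ √T, so the new frequency is 585.7·√0.882 = 550.0593 Hz.
f_beat = |550.0593 − 585.7| = 35.64 Hz.

35.64 Hz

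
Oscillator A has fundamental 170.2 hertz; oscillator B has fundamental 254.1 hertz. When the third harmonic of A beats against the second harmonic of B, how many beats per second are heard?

2.4 Hz

Third harmonic of the first: 3·170.2 = 510.6 Hz.
Second harmonic of the second: 2·254.1 = 508.2 Hz.
f_beat = |510.6 − 508.2| = 2.4 Hz.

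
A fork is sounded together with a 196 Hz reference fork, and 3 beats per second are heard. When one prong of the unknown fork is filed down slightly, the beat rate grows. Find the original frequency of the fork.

|f − 196| = 3, so the fork was at either 193 Hz or 199 Hz.
Filing a prong removes mass and raises the fork's frequency; the adjustment raises the fork's frequency.
The beat rate rose, so the adjustment moved the fork further from 196 Hz — it was already above the reference.

199 Hz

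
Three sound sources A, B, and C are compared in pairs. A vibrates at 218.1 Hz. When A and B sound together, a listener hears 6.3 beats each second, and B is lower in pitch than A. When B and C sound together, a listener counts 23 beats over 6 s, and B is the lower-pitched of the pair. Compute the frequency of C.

215.6333 Hz

B is below A, so f_B = 218.1 − 6.3 = 211.8 Hz.
B–C: Beat frequency = 23/6 = 3.8333 Hz.
C is above B, so f_C = 211.8 + 3.8333 = 215.6333 Hz.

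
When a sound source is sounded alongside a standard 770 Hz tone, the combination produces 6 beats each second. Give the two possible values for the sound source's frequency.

|f − 770| = 6, so f = 770 ± 6.

764 Hz or 776 Hz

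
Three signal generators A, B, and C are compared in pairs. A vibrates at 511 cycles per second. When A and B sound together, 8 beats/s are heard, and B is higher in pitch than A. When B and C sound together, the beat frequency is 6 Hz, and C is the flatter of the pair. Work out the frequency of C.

B is above A, so f_B = 511 + 8 = 519 Hz.
C is below B, so f_C = 519 − 6 = 513 Hz.

513 Hz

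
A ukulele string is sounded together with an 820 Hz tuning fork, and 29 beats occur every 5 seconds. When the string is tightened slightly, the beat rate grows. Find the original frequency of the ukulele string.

825.8 Hz

Beat frequency = 29/5 = 5.8 Hz.
|f − 820| = 5.8, so the ukulele string was at either 814.2 Hz or 825.8 Hz.
Increasing tension raises a string's frequency; the adjustment raises the ukulele string's frequency.
The beat rate rose, so the adjustment moved the ukulele string further from 820 Hz — it was already above the reference.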